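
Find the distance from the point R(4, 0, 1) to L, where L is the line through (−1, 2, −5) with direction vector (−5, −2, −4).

2√5

Direction vector d = (−5, −2, −4).
AP = (5, −2, 6); AP·d = -45, |AP|² = 65, |d|² = 45.
distance² = |AP|² − (AP·d)²/|d|² = 65 − 2025/45 = 20, so the distance is 2√5.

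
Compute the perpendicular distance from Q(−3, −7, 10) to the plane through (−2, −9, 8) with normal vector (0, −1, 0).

The plane has equation n·(r − (−2, −9, 8)) = 0, i.e. n·r = 9.
Then n·(−3, −7, 10) − 9 = −2.
|n| = √(0 + 1 + 0) = 1, so the distance is |-2|/1 = 2.

2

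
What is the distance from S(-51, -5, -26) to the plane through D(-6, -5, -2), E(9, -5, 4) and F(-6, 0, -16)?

2

DE = (15, 0, 6) and DF = (0, 5, -14), so a normal is n = DE × DF = (-30, 210, 75).
d = |(-30)·(-51) + 210·(-5) + 75·(-26) − (-1020)| / √(900 + 44100 + 5625) = |-450| / 225 = 2.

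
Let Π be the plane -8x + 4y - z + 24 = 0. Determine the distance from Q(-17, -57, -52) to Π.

d = |(-8)·(-17) + 4·(-57) + (-1)·(-52) − (-24)| / √(64 + 16 + 1) = |-16| / 9 = 16/9.

16/9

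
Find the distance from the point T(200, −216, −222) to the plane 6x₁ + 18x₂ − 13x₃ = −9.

d = |6·200 + 18·(-216) + (-13)·(-222) − (-9)| / √(36 + 324 + 169) = |207| / 23 = 9.

9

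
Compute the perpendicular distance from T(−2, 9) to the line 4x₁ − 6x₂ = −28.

17√13/13

The normal to the line is n = (4, −6) with |n| = 2√13.
|n·T − (-28)| = |-62 − (-28)| = 34, so the distance is 34/(2√13) = 17√13/13.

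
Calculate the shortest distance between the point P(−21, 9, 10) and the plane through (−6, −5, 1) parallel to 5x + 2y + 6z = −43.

7/√65

Parallel planes share the normal n = (5, 2, 6); since (−6, −5, 1) lies on the plane, its equation is 5x + 2y + 6z = -34.
n = (5, 2, 6); n·P − (-34) = 7; |n| = √65; distance = 7/√65.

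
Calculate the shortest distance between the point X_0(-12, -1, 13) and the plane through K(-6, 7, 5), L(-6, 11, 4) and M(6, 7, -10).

6/√42

KL = (0, 4, -1) and KM = (12, 0, -15), so a normal is n = KL × KM = (-60, -12, -48).
d = |(-60)·(-12) + (-12)·(-1) + (-48)·13 − 36| / √(3600 + 144 + 2304) = |72| / (12√42) = √42/7.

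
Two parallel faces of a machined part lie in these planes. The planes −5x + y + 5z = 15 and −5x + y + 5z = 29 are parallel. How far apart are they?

14√51/51

Both planes have normal n = (−5, 1, 5), |n| = √51. Any point on the first plane is at distance |29 − 15|/|n| = 14/√51 from the second.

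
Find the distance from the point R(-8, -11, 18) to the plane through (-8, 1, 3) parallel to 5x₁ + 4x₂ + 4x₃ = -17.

12/√57

Parallel planes share the normal n = (5, 4, 4); since (-8, 1, 3) lies on the plane, its equation is 5x₁ + 4x₂ + 4x₃ = -24.
d = |5·(-8) + 4·(-11) + 4·18 − (-24)| / √(25 + 16 + 16) = |12| / √57 = 4√57/19.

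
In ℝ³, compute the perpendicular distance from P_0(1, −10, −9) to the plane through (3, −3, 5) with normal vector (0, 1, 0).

The plane has equation n·(r − (3, −3, 5)) = 0, i.e. n·r = -3.
d = |1·(-10) − (-3)| / √(0 + 1 + 0) = |-7| / 1 = 7.

7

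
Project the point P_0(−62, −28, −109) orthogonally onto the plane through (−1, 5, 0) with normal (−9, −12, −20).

(-17, 32, -9)

n = (−9, −12, −20), |n|² = 625, and n·P_0 − (-51) = 3125.
t = 3125/625 = 5, so the foot is P_0 − t·n = (−62, −28, −109) − 5·(−9, −12, −20) = (−17, 32, −9).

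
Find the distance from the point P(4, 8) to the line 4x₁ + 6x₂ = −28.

46/√13

d = |4·4 + 6·8 − (-28)| / √(16 + 36) = |92|/(2√13) = 46/√13.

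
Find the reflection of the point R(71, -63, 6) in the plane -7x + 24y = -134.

(29, 81, 6)

n = (-7, 24, 0), |n|² = 625, n·R − (-134) = -1875, so t = -1875/625 = -3.
Foot F = R − (-3)·n = (50, 9, 6); the reflection is 2F − R = (29, 81, 6).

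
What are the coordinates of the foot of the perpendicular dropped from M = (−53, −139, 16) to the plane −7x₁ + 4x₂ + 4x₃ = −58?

The perpendicular from M has direction n = (−7, 4, 4): r = (−53, −139, 16) + μ(−7, 4, 4).
Substitute into the plane: n·(M + μn) = -58 gives -121 + 81μ = -58, so μ = 7/9.
Foot = (−53, −139, 16) + (7/9)·(−7, 4, 4) = (−526/9, −1223/9, 172/9).

(-526/9, -1223/9, 172/9)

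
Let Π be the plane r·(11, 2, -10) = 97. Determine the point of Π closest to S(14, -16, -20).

n = (11, 2, -10), |n|² = 225, and n·S − 97 = 225.
t = 225/225 = 1, so the foot is S − t·n = (14, -16, -20) − 1·(11, 2, -10) = (3, -18, -10).

(3, -18, -10)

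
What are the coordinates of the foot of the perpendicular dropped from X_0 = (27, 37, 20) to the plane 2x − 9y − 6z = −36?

n = (2, −9, −6), |n|² = 121, and n·X_0 − (-36) = -363.
t = -363/121 = -3, so the foot is X_0 − t·n = (27, 37, 20) − (-3)·(2, −9, −6) = (33, 10, 2).

(33, 10, 2)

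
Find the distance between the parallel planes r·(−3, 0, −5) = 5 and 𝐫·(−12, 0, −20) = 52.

Divide the second equation by 4 to match normals: −3x₁ − 5x₃ = 13.
With common normal n = (−3, 0, −5) (|n| = √34), the distance is |5 − 13|/|n| = 8/√34 = 4√34/17.

4√34/17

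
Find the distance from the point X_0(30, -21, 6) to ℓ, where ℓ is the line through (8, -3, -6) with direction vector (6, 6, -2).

2√238

Direction vector d = (6, 6, -2).
AP = (22, -18, 12), and AP × d = (-36, 116, 240).
|AP × d|² = 72352 and |d|² = 76, so the distance is √(72352/76) = √952 = 2√238.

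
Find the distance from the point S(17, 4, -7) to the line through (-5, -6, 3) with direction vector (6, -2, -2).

12√2

Direction vector d = (6, -2, -2).
AP = (22, 10, -10), and AP × d = (-40, -16, -104).
|AP × d|² = 12672 and |d|² = 44, so the distance is √(12672/44) = √288 = 12√2.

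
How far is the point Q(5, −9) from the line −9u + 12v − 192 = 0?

23

The normal to the line is n = (−9, 12) with |n| = 15.
|n·Q − 192| = |-153 − 192| = 345, so the distance is 345/15 = 23.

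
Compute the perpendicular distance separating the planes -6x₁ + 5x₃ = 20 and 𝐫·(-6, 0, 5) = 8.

12√61/61

With common normal n = (-6, 0, 5) (|n| = √61), the distance is |20 − 8|/|n| = 12/√61.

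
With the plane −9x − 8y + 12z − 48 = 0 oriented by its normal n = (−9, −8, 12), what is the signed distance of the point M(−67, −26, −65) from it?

n·M − 48 = -17.
|n| = 17, so the signed distance is -17/17 = -1.

-1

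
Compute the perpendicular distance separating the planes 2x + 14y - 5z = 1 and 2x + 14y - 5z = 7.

With common normal n = (2, 14, -5) (|n| = 15), the distance is |1 − 7|/|n| = 6/15 = 2/5.

2/5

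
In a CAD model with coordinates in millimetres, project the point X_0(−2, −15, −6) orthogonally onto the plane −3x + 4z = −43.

(1, -15, -10)

The perpendicular from X_0 has direction n = (−3, 0, 4): r = (−2, −15, −6) + μ(−3, 0, 4).
Substitute into the plane: n·(X_0 + μn) = -43 gives -18 + 25μ = -43, so μ = -1.
Foot = (−2, −15, −6) + (-1)·(−3, 0, 4) = (1, −15, −10).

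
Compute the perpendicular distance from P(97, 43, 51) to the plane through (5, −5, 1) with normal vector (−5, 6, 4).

The plane has equation n·(r − (5, −5, 1)) = 0, i.e. n·r = -51.
Then n·(97, 43, 51) − (−51) = 28.
|n| = √(25 + 36 + 16) = √77, so the distance is |28|/√77 = 28/√77.

28/√77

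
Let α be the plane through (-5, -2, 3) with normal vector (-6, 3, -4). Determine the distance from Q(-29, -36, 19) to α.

The plane has equation n·(r − (-5, -2, 3)) = 0, i.e. n·r = 12.
d = |(-6)·(-29) + 3·(-36) + (-4)·19 − 12| / √(36 + 9 + 16) = |-22| / √61 = 22/√61.

22√61/61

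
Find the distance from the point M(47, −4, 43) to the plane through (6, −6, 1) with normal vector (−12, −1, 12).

The plane has equation n·(r − (6, −6, 1)) = 0, i.e. n·r = -54.
d = |(-12)·47 + (-1)·(-4) + 12·43 − (-54)| / √(144 + 1 + 144) = |10| / 17 = 10/17.

10/17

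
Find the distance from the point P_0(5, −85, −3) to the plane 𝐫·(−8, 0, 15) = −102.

1

Normal vector n = (−8, 0, 15), and n·(5, −85, −3) − (−102) = 17.
|n| = √(64 + 0 + 225) = 17, so the distance is |17|/17 = 1.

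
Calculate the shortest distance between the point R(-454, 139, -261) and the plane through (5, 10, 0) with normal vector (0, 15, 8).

9

The plane has equation n·(r − (5, 10, 0)) = 0, i.e. n·r = 150.
n = (0, 15, 8); n·P − 150 = -153; |n| = 17; distance = 153/17 = 9.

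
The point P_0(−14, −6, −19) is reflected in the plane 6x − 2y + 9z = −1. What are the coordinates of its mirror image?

With n = (6, −2, 9), the signed offset is (n·P_0 − (-1))/|n|² = -242/121 = -2.
P_0' = P_0 − 2t·n = (−14, −6, −19) − (-4)·(6, −2, 9) = (10, −14, 17).

(10, -14, 17)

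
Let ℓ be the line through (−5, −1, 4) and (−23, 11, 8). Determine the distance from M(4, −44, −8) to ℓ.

A direction vector is d = (−18, 12, 4).
AP = (9, −43, −12); AP·d = -726, |AP|² = 2074, |d|² = 484.
distance² = |AP|² − (AP·d)²/|d|² = 2074 − 527076/484 = 985, so the distance is √985.

√985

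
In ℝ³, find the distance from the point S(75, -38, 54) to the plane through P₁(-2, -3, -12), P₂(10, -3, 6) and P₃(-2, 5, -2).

23√77/77

P₁P₂ = (12, 0, 18) and P₁P₃ = (0, 8, 10), so a normal is n = P₁P₂ × P₁P₃ = (-144, -120, 96).
n = (-144, -120, 96); n·P − (-504) = -552; |n| = 24√77; distance = 552/(24√77) = 23/√77.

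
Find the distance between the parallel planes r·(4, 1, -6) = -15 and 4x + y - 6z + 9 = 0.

Both planes have normal n = (4, 1, -6), |n| = √53. Any point on the first plane is at distance |(-9) − (-15)|/|n| = 6/√53 = 6√53/53 from the second.

6√53/53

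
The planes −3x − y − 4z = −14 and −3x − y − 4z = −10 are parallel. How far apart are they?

With common normal n = (−3, −1, −4) (|n| = √26), the distance is |(-14) − (-10)|/|n| = 4/√26 = 2√26/13.

4/√26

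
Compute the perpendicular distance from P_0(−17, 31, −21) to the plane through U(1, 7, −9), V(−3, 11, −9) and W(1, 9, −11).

UV = (−4, 4, 0) and UW = (0, 2, −2), so a normal is n = UV × UW = (−8, −8, −8).
Then n·(−17, 31, −21) − 8 = 48.
|n| = √(64 + 64 + 64) = 8√3, so the distance is |48|/(8√3) = 2√3.

2√3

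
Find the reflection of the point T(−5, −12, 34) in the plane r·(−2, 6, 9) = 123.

n = (−2, 6, 9), |n|² = 121, n·T − 123 = 121, so t = 121/121 = 1.
Foot F = T − 1·n = (−3, −18, 25); the reflection is 2F − T = (−1, −24, 16).

(-1, -24, 16)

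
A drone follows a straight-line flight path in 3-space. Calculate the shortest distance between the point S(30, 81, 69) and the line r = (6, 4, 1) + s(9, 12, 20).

Direction vector d = (9, 12, 20).
AP = (24, 77, 68), and AP × d = (724, 132, −405).
|AP × d|² = 705625 and |d|² = 625, so the distance is √(705625/625) = √1129.

√1129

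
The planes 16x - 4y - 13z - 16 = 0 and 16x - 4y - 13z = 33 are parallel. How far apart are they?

17/21

Both planes have normal n = (16, -4, -13), |n| = 21. Any point on the first plane is at distance |33 − 16|/|n| = 17/21 from the second.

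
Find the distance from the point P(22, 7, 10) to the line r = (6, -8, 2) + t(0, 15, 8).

Direction vector d = (0, 15, 8).
AP = (16, 15, 8); AP·d = 289, |AP|² = 545, |d|² = 289.
distance² = |AP|² − (AP·d)²/|d|² = 545 − 83521/289 = 256, so the distance is 16.

16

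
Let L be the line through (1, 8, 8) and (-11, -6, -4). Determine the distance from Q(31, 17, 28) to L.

A direction vector is d = (-12, -14, -12).
AP = (30, 9, 20), and AP × d = (172, 120, -312).
|AP × d|² = 141328 and |d|² = 484, so the distance is √(141328/484) = √292 = 2√73.

2√73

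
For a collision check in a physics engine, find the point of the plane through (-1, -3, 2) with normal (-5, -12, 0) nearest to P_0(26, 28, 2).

n = (-5, -12, 0), |n|² = 169, and n·P_0 − 41 = -507.
t = -507/169 = -3, so the foot is P_0 − t·n = (26, 28, 2) − (-3)·(-5, -12, 0) = (11, -8, 2).

(11, -8, 2)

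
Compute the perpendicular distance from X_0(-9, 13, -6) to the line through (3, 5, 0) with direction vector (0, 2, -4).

2√41

Direction vector d = (0, 2, -4).
AP = (-12, 8, -6); AP·d = 40, |AP|² = 244, |d|² = 20.
distance² = |AP|² − (AP·d)²/|d|² = 244 − 1600/20 = 164, so the distance is 2√41.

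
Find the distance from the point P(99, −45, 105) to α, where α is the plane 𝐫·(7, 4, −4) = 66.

3

n = (7, 4, −4); n·P − 66 = 27; |n| = 9; distance = 27/9 = 3.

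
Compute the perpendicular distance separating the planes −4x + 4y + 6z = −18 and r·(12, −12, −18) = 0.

9√17/17

Divide the second equation by -3 to match normals: −4x + 4y + 6z = 0.
Both planes have normal n = (−4, 4, 6), |n| = 2√17. Any point on the first plane is at distance |0 − (-18)|/|n| = 18/(2√17) = 9√17/17 from the second.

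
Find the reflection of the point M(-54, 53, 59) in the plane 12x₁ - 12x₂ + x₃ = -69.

n = (12, -12, 1), |n|² = 289, n·M − (-69) = -1156, so t = -1156/289 = -4.
Foot F = M − (-4)·n = (-6, 5, 63); the reflection is 2F − M = (42, -43, 67).

(42, -43, 67)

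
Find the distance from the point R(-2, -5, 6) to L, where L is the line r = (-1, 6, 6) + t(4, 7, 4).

√41

Direction vector d = (4, 7, 4).
AP = (-1, -11, 0); AP·d = -81, |AP|² = 122, |d|² = 81.
distance² = |AP|² − (AP·d)²/|d|² = 122 − 6561/81 = 41, so the distance is √41.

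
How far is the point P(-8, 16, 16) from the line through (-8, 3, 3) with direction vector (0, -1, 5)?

3√26

Direction vector d = (0, -1, 5).
AP = (0, 13, 13); AP·d = 52, |AP|² = 338, |d|² = 26.
distance² = |AP|² − (AP·d)²/|d|² = 338 − 2704/26 = 234, so the distance is 3√26.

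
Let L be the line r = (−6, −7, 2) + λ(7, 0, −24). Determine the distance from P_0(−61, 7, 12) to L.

Direction vector d = (7, 0, −24).
AP = (−55, 14, 10), and AP × d = (−336, −1250, −98).
|AP × d|² = 1685000 and |d|² = 625, so the distance is √(1685000/625) = √2696 = 2√674.

2√674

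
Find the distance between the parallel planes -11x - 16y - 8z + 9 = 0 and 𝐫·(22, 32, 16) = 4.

Divide the second equation by -2 to match normals: -11x - 16y - 8z = -2.
With common normal n = (-11, -16, -8) (|n| = 21), the distance is |(-9) − (-2)|/|n| = 7/21 = 1/3.

1/3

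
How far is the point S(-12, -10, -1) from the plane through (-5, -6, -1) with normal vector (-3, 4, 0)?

The plane has equation n·(r − (-5, -6, -1)) = 0, i.e. n·r = -9.
Then n·(-12, -10, -1) - (-9) = 5.
|n| = √(9 + 16 + 0) = 5, so the distance is |5|/5 = 1.

1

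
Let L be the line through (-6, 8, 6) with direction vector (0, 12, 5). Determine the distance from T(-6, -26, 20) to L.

26

Direction vector d = (0, 12, 5).
AP = (0, -34, 14), and AP × d = (-338, 0, 0).
|AP × d|² = 114244 and |d|² = 169, so the distance is √(114244/169) = √676 = 26.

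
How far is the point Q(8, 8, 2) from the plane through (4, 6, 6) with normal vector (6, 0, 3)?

4√5/5

The plane has equation n·(r − (4, 6, 6)) = 0, i.e. n·r = 42.
Then n·(8, 8, 2) - 42 = 12.
|n| = √(36 + 0 + 9) = 3√5, so the distance is |12|/(3√5) = 4√5/5.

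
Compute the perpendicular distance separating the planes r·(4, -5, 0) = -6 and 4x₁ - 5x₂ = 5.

With common normal n = (4, -5, 0) (|n| = √41), the distance is |(-6) − 5|/|n| = 11/√41.

11√41/41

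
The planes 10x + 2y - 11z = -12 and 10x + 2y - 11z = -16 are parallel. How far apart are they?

Both planes have normal n = (10, 2, -11), |n| = 15. Any point on the first plane is at distance |(-16) − (-12)|/|n| = 4/15 from the second.

4/15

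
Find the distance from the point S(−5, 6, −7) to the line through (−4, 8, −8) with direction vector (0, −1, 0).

Direction vector d = (0, −1, 0).
AP = (−1, −2, 1); AP·d = 2, |AP|² = 6, |d|² = 1.
distance² = |AP|² − (AP·d)²/|d|² = 6 − 4/1 = 2, so the distance is √2.

√2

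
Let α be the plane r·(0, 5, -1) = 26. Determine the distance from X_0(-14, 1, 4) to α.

25/√26

n = (0, 5, -1); n·P − 26 = -25; |n| = √26; distance = 25/√26.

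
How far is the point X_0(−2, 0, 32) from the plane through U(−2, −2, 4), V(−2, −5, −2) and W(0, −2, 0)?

8

UV = (0, −3, −6) and UW = (2, 0, −4), so a normal is n = UV × UW = (12, −12, 6).
d = |12·(-2) + (-12)·0 + 6·32 − 24| / √(144 + 144 + 36) = |144| / 18 = 8.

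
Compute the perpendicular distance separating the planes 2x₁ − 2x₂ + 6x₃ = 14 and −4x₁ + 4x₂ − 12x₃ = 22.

Divide the second equation by -2 to match normals: 2x₁ − 2x₂ + 6x₃ = -11.
Both planes have normal n = (2, −2, 6), |n| = 2√11. Any point on the first plane is at distance |(-11) − 14|/|n| = 25/(2√11) from the second.

25√11/22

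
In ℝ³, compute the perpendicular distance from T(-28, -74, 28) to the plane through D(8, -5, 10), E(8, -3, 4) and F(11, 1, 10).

DE = (0, 2, -6) and DF = (3, 6, 0), so a normal is n = DE × DF = (36, -18, -6).
d = |36·(-28) + (-18)·(-74) + (-6)·28 − 318| / √(1296 + 324 + 36) = |-162| / (6√46) = 27√46/46.

27√46/46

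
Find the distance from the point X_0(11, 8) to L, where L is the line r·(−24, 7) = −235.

27/25

d = |(-24)·11 + 7·8 − (-235)| / √(576 + 49) = |27|/25 = 27/25.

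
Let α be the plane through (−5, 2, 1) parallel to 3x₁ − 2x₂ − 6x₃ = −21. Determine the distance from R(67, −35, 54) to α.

Parallel planes share the normal n = (3, −2, −6); since (−5, 2, 1) lies on the plane, its equation is 3x₁ − 2x₂ − 6x₃ = -25.
n = (3, −2, −6); n·P − (-25) = -28; |n| = 7; distance = 28/7 = 4.

4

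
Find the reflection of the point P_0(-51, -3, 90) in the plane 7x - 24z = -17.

n = (7, 0, -24), |n|² = 625, n·P_0 − (-17) = -2500, so t = -2500/625 = -4.
Foot F = P_0 − (-4)·n = (-23, -3, -6); the reflection is 2F − P_0 = (5, -3, -102).

(5, -3, -102)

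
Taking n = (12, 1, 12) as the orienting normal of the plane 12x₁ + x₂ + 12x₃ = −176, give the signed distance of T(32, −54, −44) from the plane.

-22/17

n·T − (-176) = -22.
|n| = 17, so the signed distance is -22/17.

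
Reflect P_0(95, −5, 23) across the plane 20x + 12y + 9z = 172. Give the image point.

n = (20, 12, 9), |n|² = 625, n·P_0 − 172 = 1875, so t = 1875/625 = 3.
Foot F = P_0 − 3·n = (35, −41, −4); the reflection is 2F − P_0 = (−25, −77, −31).

(-25, -77, -31)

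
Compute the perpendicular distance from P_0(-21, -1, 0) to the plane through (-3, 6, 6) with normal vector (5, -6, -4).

The plane has equation n·(r − (-3, 6, 6)) = 0, i.e. n·r = -75.
Then n·(-21, -1, 0) - (-75) = -24.
|n| = √(25 + 36 + 16) = √77, so the distance is |-24|/√77 = 24/√77.

24/√77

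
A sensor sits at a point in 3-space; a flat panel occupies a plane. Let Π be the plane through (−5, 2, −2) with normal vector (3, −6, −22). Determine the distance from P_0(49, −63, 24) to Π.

20/23

The plane has equation n·(r − (−5, 2, −2)) = 0, i.e. n·r = 17.
Then n·(49, −63, 24) − 17 = −20.
|n| = √(9 + 36 + 484) = 23, so the distance is |-20|/23 = 20/23.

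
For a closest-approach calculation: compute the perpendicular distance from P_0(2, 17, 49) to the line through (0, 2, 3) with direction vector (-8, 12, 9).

Direction vector d = (-8, 12, 9).
AP = (2, 15, 46), and AP × d = (-417, -386, 144).
|AP × d|² = 343621 and |d|² = 289, so the distance is √(343621/289) = √1189.

√1189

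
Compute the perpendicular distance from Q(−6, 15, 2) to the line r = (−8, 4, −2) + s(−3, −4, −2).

Direction vector d = (−3, −4, −2).
AP = (2, 11, 4), and AP × d = (−6, −8, 25).
|AP × d|² = 725 and |d|² = 29, so the distance is √(725/29) = √25 = 5.

5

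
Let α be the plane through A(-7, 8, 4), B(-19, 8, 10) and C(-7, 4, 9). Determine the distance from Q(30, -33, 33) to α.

√5

AB = (-12, 0, 6) and AC = (0, -4, 5), so a normal is n = AB × AC = (24, 60, 48).
n = (24, 60, 48); n·P − 504 = -180; |n| = 36√5; distance = 180/(36√5) = √5.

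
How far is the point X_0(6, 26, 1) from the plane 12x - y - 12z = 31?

d = |12·6 + (-1)·26 + (-12)·1 − 31| / √(144 + 1 + 144) = |3| / 17 = 3/17.

3/17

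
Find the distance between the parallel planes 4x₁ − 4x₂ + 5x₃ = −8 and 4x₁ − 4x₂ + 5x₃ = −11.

With common normal n = (4, −4, 5) (|n| = √57), the distance is |(-8) − (-11)|/|n| = 3/√57 = √57/19.

√57/19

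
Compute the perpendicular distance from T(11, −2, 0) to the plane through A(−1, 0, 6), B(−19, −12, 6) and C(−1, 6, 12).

AB = (−18, −12, 0) and AC = (0, 6, 6), so a normal is n = AB × AC = (−72, 108, −108).
Then n·(11, −2, 0) − (−576) = −432.
|n| = √(5184 + 11664 + 11664) = 36√22, so the distance is |-432|/(36√22) = 6√22/11.

6√22/11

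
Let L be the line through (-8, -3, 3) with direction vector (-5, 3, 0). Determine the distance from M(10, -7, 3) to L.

Direction vector d = (-5, 3, 0).
AP = (18, -4, 0), and AP × d = (0, 0, 34).
|AP × d|² = 1156 and |d|² = 34, so the distance is √(1156/34) = √34.

√34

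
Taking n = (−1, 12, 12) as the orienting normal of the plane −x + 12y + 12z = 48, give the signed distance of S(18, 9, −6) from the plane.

n·S − 48 = -30.
|n| = 17, so the signed distance is -30/17.

-30/17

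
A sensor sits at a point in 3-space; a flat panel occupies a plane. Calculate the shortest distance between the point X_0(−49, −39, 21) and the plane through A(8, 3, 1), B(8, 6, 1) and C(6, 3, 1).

AB = (0, 3, 0) and AC = (−2, 0, 0), so a normal is n = AB × AC = (0, 0, 6).
Then n·(−49, −39, 21) − 6 = 120.
|n| = √(0 + 0 + 36) = 6, so the distance is |120|/6 = 20.

20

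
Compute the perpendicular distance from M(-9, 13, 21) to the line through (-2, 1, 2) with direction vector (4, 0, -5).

Direction vector d = (4, 0, -5).
AP = (-7, 12, 19); AP·d = -123, |AP|² = 554, |d|² = 41.
distance² = |AP|² − (AP·d)²/|d|² = 554 − 15129/41 = 185, so the distance is √185.

√185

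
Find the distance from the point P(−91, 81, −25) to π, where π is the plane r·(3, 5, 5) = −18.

25/√59

Normal vector n = (3, 5, 5), and n·(−91, 81, −25) − (−18) = 25.
|n| = √(9 + 25 + 25) = √59, so the distance is |25|/√59 = 25√59/59.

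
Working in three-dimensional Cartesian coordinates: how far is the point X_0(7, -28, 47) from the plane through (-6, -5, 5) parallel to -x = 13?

13

Parallel planes share the normal n = (-1, 0, 0); since (-6, -5, 5) lies on the plane, its equation is -x = 6.
Then n·(7, -28, 47) - 6 = -13.
|n| = √(1 + 0 + 0) = 1, so the distance is |-13|/1 = 13.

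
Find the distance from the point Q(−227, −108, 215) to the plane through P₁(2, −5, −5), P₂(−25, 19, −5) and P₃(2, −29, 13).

7

P₁P₂ = (−27, 24, 0) and P₁P₃ = (0, −24, 18), so a normal is n = P₁P₂ × P₁P₃ = (432, 486, 648).
n = (432, 486, 648); n·P − (-4806) = -6426; |n| = 918; distance = 6426/918 = 7.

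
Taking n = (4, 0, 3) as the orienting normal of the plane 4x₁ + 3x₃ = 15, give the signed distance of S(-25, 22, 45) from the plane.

4

n·S − 15 = 20.
|n| = 5, so the signed distance is 20/5 = 4.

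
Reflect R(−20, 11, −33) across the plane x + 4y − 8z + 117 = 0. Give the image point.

With n = (1, 4, −8), the signed offset is (n·R − (-117))/|n|² = 405/81 = 5.
R' = R − 2t·n = (−20, 11, −33) − 10·(1, 4, −8) = (−30, −29, 47).

(-30, -29, 47)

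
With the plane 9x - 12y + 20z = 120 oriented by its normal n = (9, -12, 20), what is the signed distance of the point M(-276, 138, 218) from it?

n·M − 120 = 100.
|n| = 25, so the signed distance is 100/25 = 4.

4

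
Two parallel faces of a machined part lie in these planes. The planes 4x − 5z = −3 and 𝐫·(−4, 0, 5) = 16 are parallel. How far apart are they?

13√41/41

Divide the second equation by -1 to match normals: 4x − 5z = -16.
Both planes have normal n = (4, 0, −5), |n| = √41. Any point on the first plane is at distance |(-16) − (-3)|/|n| = 13/√41 = 13√41/41 from the second.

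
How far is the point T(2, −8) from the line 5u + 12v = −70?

16/13

d = |5·2 + 12·(-8) − (-70)| / √(25 + 144) = |-16|/13 = 16/13.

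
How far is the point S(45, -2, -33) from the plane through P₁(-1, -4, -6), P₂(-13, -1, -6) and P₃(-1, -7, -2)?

P₁P₂ = (-12, 3, 0) and P₁P₃ = (0, -3, 4), so a normal is n = P₁P₂ × P₁P₃ = (12, 48, 36).
Then n·(45, -2, -33) - (-420) = -324.
|n| = √(144 + 2304 + 1296) = 12√26, so the distance is |-324|/(12√26) = 27√26/26.

27√26/26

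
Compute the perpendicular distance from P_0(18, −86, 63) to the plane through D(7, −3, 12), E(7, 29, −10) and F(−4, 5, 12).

3/7

DE = (0, 32, −22) and DF = (−11, 8, 0), so a normal is n = DE × DF = (176, 242, 352).
d = |176·18 + 242·(-86) + 352·63 − 4730| / √(30976 + 58564 + 123904) = |-198| / 462 = 3/7.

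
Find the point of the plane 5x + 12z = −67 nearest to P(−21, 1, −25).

(-11, 1, -1)

n = (5, 0, 12), |n|² = 169, and n·P − (-67) = -338.
t = -338/169 = -2, so the foot is P − t·n = (−21, 1, −25) − (-2)·(5, 0, 12) = (−11, 1, −1).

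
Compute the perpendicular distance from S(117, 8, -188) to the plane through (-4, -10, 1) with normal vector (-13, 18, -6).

5

The plane has equation n·(r − (-4, -10, 1)) = 0, i.e. n·r = -134.
n = (-13, 18, -6); n·P − (-134) = -115; |n| = 23; distance = 115/23 = 5.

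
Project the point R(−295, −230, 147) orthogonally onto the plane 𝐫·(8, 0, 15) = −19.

n = (8, 0, 15), |n|² = 289, and n·R − (-19) = -136.
t = -136/289 = -8/17, so the foot is R − t·n = (−295, −230, 147) − (-8/17)·(8, 0, 15) = (−4951/17, −230, 2619/17).

(-4951/17, -230, 2619/17)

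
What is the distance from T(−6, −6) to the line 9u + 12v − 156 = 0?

94/5

The normal to the line is n = (9, 12) with |n| = 15.
|n·T − 156| = |-126 − 156| = 282, so the distance is 282/15 = 94/5.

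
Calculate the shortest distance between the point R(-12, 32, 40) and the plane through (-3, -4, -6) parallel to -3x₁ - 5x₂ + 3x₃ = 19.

15/√43

Parallel planes share the normal n = (-3, -5, 3); since (-3, -4, -6) lies on the plane, its equation is -3x₁ - 5x₂ + 3x₃ = 11.
Then n·(-12, 32, 40) - 11 = -15.
|n| = √(9 + 25 + 9) = √43, so the distance is |-15|/√43 = 15√43/43.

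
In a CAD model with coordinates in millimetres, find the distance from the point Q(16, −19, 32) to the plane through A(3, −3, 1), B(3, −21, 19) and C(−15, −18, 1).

AB = (0, −18, 18) and AC = (−18, −15, 0), so a normal is n = AB × AC = (270, −324, −324).
Then n·(16, −19, 32) − 1458 = −1350.
|n| = √(72900 + 104976 + 104976) = 54√97, so the distance is |-1350|/(54√97) = 25√97/97.

25√97/97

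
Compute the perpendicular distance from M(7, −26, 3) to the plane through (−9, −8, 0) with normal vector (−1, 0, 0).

16

The plane has equation n·(r − (−9, −8, 0)) = 0, i.e. n·r = 9.
Then n·(7, −26, 3) − 9 = −16.
|n| = √(1 + 0 + 0) = 1, so the distance is |-16|/1 = 16.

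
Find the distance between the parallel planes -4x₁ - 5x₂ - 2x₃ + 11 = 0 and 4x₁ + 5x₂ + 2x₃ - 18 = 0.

Divide the second equation by -1 to match normals: -4x₁ - 5x₂ - 2x₃ = -18.
With common normal n = (-4, -5, -2) (|n| = 3√5), the distance is |(-11) − (-18)|/|n| = 7/(3√5).

7√5/15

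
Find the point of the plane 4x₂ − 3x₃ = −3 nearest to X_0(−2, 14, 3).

(-2, 6, 9)

The perpendicular from X_0 has direction n = (0, 4, −3): r = (−2, 14, 3) + μ(0, 4, −3).
Substitute into the plane: n·(X_0 + μn) = -3 gives 47 + 25μ = -3, so μ = -2.
Foot = (−2, 14, 3) + (-2)·(0, 4, −3) = (−2, 6, 9).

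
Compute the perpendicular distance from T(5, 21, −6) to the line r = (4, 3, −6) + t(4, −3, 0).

Direction vector d = (4, −3, 0).
AP = (1, 18, 0); AP·d = -50, |AP|² = 325, |d|² = 25.
distance² = |AP|² − (AP·d)²/|d|² = 325 − 2500/25 = 225, so the distance is 15.

15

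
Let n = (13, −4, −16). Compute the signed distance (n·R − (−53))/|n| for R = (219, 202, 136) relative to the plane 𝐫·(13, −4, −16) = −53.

-4

n·R − (-53) = -84.
|n| = 21, so the signed distance is -84/21 = -4.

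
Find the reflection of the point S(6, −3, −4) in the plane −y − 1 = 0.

n = (0, −1, 0), |n|² = 1, n·S − 1 = 2, so t = 2/1 = 2.
Foot F = S − 2·n = (6, −1, −4); the reflection is 2F − S = (6, 1, −4).

(6, 1, -4)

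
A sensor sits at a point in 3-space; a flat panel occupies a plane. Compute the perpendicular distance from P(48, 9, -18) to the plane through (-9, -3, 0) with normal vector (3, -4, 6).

15/√61

The plane has equation n·(r − (-9, -3, 0)) = 0, i.e. n·r = -15.
n = (3, -4, 6); n·P − (-15) = 15; |n| = √61; distance = 15/√61.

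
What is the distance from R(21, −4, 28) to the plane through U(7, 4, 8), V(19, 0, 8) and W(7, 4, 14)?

UV = (12, −4, 0) and UW = (0, 0, 6), so a normal is n = UV × UW = (−24, −72, 0).
n = (−24, −72, 0); n·P − (-456) = 240; |n| = 24√10; distance = 240/(24√10) = √10.

√10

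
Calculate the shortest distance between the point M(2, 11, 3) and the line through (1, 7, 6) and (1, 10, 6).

√10

A direction vector is d = (0, 3, 0).
AP = (1, 4, −3), and AP × d = (9, 0, 3).
|AP × d|² = 90 and |d|² = 9, so the distance is √(90/9) = √10.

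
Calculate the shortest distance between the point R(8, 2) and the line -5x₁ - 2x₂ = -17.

d = |(-5)·8 + (-2)·2 − (-17)| / √(25 + 4) = |-27|/√29 = 27/√29.

27/√29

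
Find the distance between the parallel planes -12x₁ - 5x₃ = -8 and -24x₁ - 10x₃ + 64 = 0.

Divide the second equation by 2 to match normals: -12x₁ - 5x₃ = -32.
With common normal n = (-12, 0, -5) (|n| = 13), the distance is |(-8) − (-32)|/|n| = 24/13.

24/13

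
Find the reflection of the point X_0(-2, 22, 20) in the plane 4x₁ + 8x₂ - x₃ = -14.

(-18, -10, 24)

With n = (4, 8, -1), the signed offset is (n·X_0 − (-14))/|n|² = 162/81 = 2.
X_0' = X_0 − 2t·n = (-2, 22, 20) − 4·(4, 8, -1) = (-18, -10, 24).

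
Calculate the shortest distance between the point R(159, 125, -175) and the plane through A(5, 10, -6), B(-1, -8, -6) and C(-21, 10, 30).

AB = (-6, -18, 0) and AC = (-26, 0, 36), so a normal is n = AB × AC = (-648, 216, -468).
Then n·(159, 125, -175) - 1728 = 4140.
|n| = √(419904 + 46656 + 219024) = 828, so the distance is |4140|/828 = 5.

5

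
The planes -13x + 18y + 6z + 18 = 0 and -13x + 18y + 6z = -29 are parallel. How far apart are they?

11/23

With common normal n = (-13, 18, 6) (|n| = 23), the distance is |(-18) − (-29)|/|n| = 11/23.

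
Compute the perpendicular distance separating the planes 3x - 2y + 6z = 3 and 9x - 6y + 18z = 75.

22/7

Divide the second equation by 3 to match normals: 3x - 2y + 6z = 25.
With common normal n = (3, -2, 6) (|n| = 7), the distance is |3 − 25|/|n| = 22/7.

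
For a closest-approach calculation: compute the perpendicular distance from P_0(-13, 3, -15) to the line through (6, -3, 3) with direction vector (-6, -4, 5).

√721

Direction vector d = (-6, -4, 5).
AP = (-19, 6, -18), and AP × d = (-42, 203, 112).
|AP × d|² = 55517 and |d|² = 77, so the distance is √(55517/77) = √721.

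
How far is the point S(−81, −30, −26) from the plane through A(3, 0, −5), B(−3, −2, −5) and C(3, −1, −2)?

AB = (−6, −2, 0) and AC = (0, −1, 3), so a normal is n = AB × AC = (−6, 18, 6).
n = (−6, 18, 6); n·P − (-48) = -162; |n| = 6√11; distance = 162/(6√11) = 27/√11.

27/√11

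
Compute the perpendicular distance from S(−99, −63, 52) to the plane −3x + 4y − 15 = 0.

d = |(-3)·(-99) + 4·(-63) − 15| / √(9 + 16 + 0) = |30| / 5 = 6.

6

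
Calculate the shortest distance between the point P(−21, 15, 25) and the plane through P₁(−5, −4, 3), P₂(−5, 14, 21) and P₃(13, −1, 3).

2/√73

P₁P₂ = (0, 18, 18) and P₁P₃ = (18, 3, 0), so a normal is n = P₁P₂ × P₁P₃ = (−54, 324, −324).
Then n·(−21, 15, 25) − (−1998) = −108.
|n| = √(2916 + 104976 + 104976) = 54√73, so the distance is |-108|/(54√73) = 2/√73.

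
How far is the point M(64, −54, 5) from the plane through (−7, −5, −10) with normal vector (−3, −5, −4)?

14√2/5

The plane has equation n·(r − (−7, −5, −10)) = 0, i.e. n·r = 86.
Then n·(64, −54, 5) − 86 = −28.
|n| = √(9 + 25 + 16) = 5√2, so the distance is |-28|/(5√2) = 14√2/5.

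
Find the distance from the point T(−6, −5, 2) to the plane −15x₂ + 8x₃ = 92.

d = |(-15)·(-5) + 8·2 − 92| / √(0 + 225 + 64) = |-1| / 17 = 1/17.

1/17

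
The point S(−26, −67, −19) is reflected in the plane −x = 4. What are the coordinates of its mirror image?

With n = (−1, 0, 0), the signed offset is (n·S − 4)/|n|² = 22/1 = 22.
S' = S − 2t·n = (−26, −67, −19) − 44·(−1, 0, 0) = (18, −67, −19).

(18, -67, -19)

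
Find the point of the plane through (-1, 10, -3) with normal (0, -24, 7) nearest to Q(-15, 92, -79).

(-15, -4, -51)

The perpendicular from Q has direction n = (0, -24, 7): r = (-15, 92, -79) + λ(0, -24, 7).
Substitute into the plane: n·(Q + λn) = -261 gives -2761 + 625λ = -261, so λ = 4.
Foot = (-15, 92, -79) + 4·(0, -24, 7) = (-15, -4, -51).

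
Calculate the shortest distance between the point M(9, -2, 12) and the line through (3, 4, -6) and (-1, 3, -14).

6√2

A direction vector is d = (-4, -1, -8).
AP = (6, -6, 18); AP·d = -162, |AP|² = 396, |d|² = 81.
distance² = |AP|² − (AP·d)²/|d|² = 396 − 26244/81 = 72, so the distance is 6√2.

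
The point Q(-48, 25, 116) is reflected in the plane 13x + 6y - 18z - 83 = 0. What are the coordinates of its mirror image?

(82, 85, -64)

With n = (13, 6, -18), the signed offset is (n·Q − 83)/|n|² = -2645/529 = -5.
Q' = Q − 2t·n = (-48, 25, 116) − (-10)·(13, 6, -18) = (82, 85, -64).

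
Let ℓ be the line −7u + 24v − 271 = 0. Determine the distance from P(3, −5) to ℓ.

The normal to the line is n = (−7, 24) with |n| = 25.
|n·P − 271| = |-141 − 271| = 412, so the distance is 412/25.

412/25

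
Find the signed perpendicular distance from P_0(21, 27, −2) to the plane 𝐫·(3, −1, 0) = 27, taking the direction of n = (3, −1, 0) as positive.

9√10/10

n·P_0 − 27 = 9.
|n| = √10, so the signed distance is 9√10/10.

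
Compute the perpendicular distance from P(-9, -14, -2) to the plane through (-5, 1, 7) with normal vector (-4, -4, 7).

13/9

The plane has equation n·(r − (-5, 1, 7)) = 0, i.e. n·r = 65.
Then n·(-9, -14, -2) - 65 = 13.
|n| = √(16 + 16 + 49) = 9, so the distance is |13|/9 = 13/9.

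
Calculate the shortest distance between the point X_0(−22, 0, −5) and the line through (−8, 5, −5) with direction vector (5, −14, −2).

√221

Direction vector d = (5, −14, −2).
AP = (−14, −5, 0); AP·d = 0, |AP|² = 221, |d|² = 225.
distance² = |AP|² − (AP·d)²/|d|² = 221 − 0/225 = 221, so the distance is √221.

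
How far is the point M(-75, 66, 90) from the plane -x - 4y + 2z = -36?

Normal vector n = (-1, -4, 2), and n·(-75, 66, 90) - (-36) = 27.
|n| = √(1 + 16 + 4) = √21, so the distance is |27|/√21 = 27/√21.

9√21/7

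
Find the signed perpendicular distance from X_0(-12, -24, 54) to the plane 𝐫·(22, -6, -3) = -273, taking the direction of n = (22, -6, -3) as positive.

-9/23

n·X_0 − (-273) = -9.
|n| = 23, so the signed distance is -9/23.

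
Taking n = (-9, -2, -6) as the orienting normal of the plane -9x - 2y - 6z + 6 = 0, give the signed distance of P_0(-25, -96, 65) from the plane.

n·P_0 − (-6) = 33.
|n| = 11, so the signed distance is 33/11 = 3.

3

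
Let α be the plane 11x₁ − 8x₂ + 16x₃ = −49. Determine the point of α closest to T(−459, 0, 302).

(-9551/21, -64/21, 6470/21)

The perpendicular from T has direction n = (11, −8, 16): r = (−459, 0, 302) + λ(11, −8, 16).
Substitute into the plane: n·(T + λn) = -49 gives -217 + 441λ = -49, so λ = 8/21.
Foot = (−459, 0, 302) + (8/21)·(11, −8, 16) = (−9551/21, −64/21, 6470/21).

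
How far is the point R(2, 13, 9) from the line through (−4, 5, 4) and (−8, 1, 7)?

2√21

A direction vector is d = (−4, −4, 3).
AP = (6, 8, 5); AP·d = -41, |AP|² = 125, |d|² = 41.
distance² = |AP|² − (AP·d)²/|d|² = 125 − 1681/41 = 84, so the distance is 2√21.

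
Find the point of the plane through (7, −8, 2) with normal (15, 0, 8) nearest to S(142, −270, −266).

The perpendicular from S has direction n = (15, 0, 8): r = (142, −270, −266) + t(15, 0, 8).
Substitute into the plane: n·(S + tn) = 121 gives 2 + 289t = 121, so t = 7/17.
Foot = (142, −270, −266) + (7/17)·(15, 0, 8) = (2519/17, −270, −4466/17).

(2519/17, -270, -4466/17)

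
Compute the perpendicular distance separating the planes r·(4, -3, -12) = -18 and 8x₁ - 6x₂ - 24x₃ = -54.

9/13

Divide the second equation by 2 to match normals: 4x₁ - 3x₂ - 12x₃ = -27.
Both planes have normal n = (4, -3, -12), |n| = 13. Any point on the first plane is at distance |(-27) − (-18)|/|n| = 9/13 from the second.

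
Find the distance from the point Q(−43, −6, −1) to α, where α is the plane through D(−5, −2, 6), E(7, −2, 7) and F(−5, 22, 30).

DE = (12, 0, 1) and DF = (0, 24, 24), so a normal is n = DE × DF = (−24, −288, 288).
Then n·(−43, −6, −1) − 2424 = 48.
|n| = √(576 + 82944 + 82944) = 408, so the distance is |48|/408 = 2/17.

2/17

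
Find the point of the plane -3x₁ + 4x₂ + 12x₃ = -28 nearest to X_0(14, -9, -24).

(8, -1, 0)

n = (-3, 4, 12), |n|² = 169, and n·X_0 − (-28) = -338.
t = -338/169 = -2, so the foot is X_0 − t·n = (14, -9, -24) − (-2)·(-3, 4, 12) = (8, -1, 0).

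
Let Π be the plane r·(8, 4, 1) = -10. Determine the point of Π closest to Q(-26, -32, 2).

(6, -16, 6)

The perpendicular from Q has direction n = (8, 4, 1): r = (-26, -32, 2) + t(8, 4, 1).
Substitute into the plane: n·(Q + tn) = -10 gives -334 + 81t = -10, so t = 4.
Foot = (-26, -32, 2) + 4·(8, 4, 1) = (6, -16, 6).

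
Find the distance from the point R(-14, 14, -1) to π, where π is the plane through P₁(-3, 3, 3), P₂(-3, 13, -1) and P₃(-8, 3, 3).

2√29/29

P₁P₂ = (0, 10, -4) and P₁P₃ = (-5, 0, 0), so a normal is n = P₁P₂ × P₁P₃ = (0, 20, 50).
Then n·(-14, 14, -1) - 210 = 20.
|n| = √(0 + 400 + 2500) = 10√29, so the distance is |20|/(10√29) = 2/√29.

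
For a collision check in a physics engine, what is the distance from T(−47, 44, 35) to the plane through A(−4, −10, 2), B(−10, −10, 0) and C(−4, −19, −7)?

AB = (−6, 0, −2) and AC = (0, −9, −9), so a normal is n = AB × AC = (−18, −54, 54).
d = |(-18)·(-47) + (-54)·44 + 54·35 − 720| / √(324 + 2916 + 2916) = |-360| / (18√19) = 20/√19.

20√19/19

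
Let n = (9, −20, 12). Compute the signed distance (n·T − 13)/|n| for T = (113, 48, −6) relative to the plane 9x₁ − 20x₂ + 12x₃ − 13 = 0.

-28/25

n·T − 13 = -28.
|n| = 25, so the signed distance is -28/25.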